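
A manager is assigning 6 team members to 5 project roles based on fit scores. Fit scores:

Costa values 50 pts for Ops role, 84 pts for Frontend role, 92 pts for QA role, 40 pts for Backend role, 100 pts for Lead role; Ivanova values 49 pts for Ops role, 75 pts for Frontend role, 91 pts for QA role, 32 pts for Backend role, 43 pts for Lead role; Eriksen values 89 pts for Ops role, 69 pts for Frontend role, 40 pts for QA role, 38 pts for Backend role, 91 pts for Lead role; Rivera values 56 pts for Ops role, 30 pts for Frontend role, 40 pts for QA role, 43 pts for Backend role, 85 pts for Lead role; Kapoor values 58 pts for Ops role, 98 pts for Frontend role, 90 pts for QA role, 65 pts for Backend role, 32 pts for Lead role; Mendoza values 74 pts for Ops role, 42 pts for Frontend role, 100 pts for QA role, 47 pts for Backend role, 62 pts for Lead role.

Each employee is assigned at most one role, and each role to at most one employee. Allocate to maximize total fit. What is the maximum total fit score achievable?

Optimal: Eriksen→Ops role (89 pts), Kapoor→Frontend role (98 pts), Mendoza→QA role (100 pts), Rivera→Backend role (43 pts), Costa→Lead role (100 pts) — total 89+98+100+43+100 = 430 pts.
Row-greedy (each employee in turn takes its best remaining role) gives 421 pts, worse by 9.
Swapping Mendoza↔Rivera (Mendoza→Backend role 47 pts, Rivera→QA role 40 pts) loses 56.
Checked against all permutations: 430 pts is optimal.

Maximum total: 430 pts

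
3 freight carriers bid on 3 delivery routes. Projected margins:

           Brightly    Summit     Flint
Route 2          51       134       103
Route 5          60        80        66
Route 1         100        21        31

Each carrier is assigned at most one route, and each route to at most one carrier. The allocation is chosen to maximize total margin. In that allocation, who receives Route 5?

Optimal: Brightly→Route 1 ($100k), Summit→Route 2 ($134k), Flint→Route 5 ($66k) — total 100+134+66 = $300k.
Flint's own top route is Route 2 ($103k), but forcing Flint→Route 2 and reassigning the rest optimally gives only $283k — worse by 17.

Flint receives Route 5.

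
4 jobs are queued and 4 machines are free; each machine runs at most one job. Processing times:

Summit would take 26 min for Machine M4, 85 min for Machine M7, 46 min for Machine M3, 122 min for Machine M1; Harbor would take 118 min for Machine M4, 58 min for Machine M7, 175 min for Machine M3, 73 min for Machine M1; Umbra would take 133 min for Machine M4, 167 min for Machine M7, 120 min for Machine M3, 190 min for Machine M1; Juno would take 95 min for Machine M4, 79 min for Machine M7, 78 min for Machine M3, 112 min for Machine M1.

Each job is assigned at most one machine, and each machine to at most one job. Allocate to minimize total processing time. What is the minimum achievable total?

Optimal: Summit→Machine M4 (26 min), Harbor→Machine M1 (73 min), Umbra→Machine M3 (120 min), Juno→Machine M7 (79 min) — total 26+73+120+79 = 298 min.
Column-greedy (each machine in turn goes to its cheapest remaining job) gives 352 min, worse by 54.
Swapping Summit↔Umbra (Summit→Machine M3 46 min, Umbra→Machine M4 133 min) adds 33.
Every other assignment is strictly worse.

Minimum total: 298 min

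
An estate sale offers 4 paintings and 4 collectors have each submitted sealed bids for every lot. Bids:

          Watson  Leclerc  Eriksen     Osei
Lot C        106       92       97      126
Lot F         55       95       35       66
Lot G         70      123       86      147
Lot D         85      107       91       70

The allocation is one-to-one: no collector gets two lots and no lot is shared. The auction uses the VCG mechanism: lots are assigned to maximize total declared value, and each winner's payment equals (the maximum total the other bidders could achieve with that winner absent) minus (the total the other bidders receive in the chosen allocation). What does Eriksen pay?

Efficient allocation: Watson→Lot C ($106), Leclerc→Lot F ($95), Eriksen→Lot D ($91), Osei→Lot G ($147); total welfare W = $439.
Eriksen receives Lot D at value $91, so the others get W − 91 = $348.
Without Eriksen: best allocation of the remaining 3 bidders over all 4 lots is Watson→Lot C ($106), Leclerc→Lot D ($107), Osei→Lot G ($147), total $360.
VCG payment = (others' best without Eriksen) − (others' welfare with Eriksen) = 360 − 348 = $12.

Eriksen pays $12.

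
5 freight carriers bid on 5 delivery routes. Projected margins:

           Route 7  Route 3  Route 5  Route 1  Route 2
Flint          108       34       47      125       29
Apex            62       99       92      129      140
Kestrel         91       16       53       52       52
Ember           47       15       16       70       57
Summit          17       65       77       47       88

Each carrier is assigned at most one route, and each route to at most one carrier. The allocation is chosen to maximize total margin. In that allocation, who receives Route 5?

This is a one-to-one assignment (maximum-weight bipartite matching).
Optimal: Flint→Route 1 ($125k), Apex→Route 3 ($99k), Kestrel→Route 7 ($91k), Ember→Route 2 ($57k), Summit→Route 5 ($77k) — total 125+99+91+57+77 = $449k.
Column-greedy (each route in turn goes to its best remaining carrier) gives $406k, worse by 43.
Next-best assignment: Flint→Route 1, Apex→Route 2, Kestrel→Route 7, Ember→Route 3, Summit→Route 5 = $448k.
Swapping Apex↔Flint (Apex→Route 1 $129k, Flint→Route 3 $34k) loses 61.
Summit's own top route is Route 2 ($88k), but forcing Summit→Route 2 and reassigning the rest optimally gives only $419k — worse by 30.

Summit receives Route 5.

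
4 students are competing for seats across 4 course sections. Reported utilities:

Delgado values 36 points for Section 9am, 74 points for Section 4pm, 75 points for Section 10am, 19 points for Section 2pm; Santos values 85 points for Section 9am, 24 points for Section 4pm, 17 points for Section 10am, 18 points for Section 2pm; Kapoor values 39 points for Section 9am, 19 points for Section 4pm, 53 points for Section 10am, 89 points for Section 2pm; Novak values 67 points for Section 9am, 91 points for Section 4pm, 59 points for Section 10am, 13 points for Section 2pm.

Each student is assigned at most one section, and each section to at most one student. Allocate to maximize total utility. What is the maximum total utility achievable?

Max total: 340 points

Optimal: Delgado→Section 10am (75 points), Santos→Section 9am (85 points), Kapoor→Section 2pm (89 points), Novak→Section 4pm (91 points) — total 75+85+89+91 = 340 points.
Next-best assignment: Delgado→Section 4pm, Santos→Section 9am, Kapoor→Section 2pm, Novak→Section 10am = 307 points.
No other one-to-one assignment exceeds 340 points.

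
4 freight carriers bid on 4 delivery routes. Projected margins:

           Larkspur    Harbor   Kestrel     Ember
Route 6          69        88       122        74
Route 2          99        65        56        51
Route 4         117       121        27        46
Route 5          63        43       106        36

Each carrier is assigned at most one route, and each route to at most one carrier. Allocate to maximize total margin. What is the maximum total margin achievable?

Optimal: Larkspur→Route 2 ($99k), Harbor→Route 4 ($121k), Kestrel→Route 5 ($106k), Ember→Route 6 ($74k) — total 99+121+106+74 = $400k.
Row-greedy (each carrier in turn takes its best remaining route) gives $362k, worse by 38.
Swapping Harbor↔Kestrel (Harbor→Route 5 $43k, Kestrel→Route 4 $27k) loses 157.

Max total: $400k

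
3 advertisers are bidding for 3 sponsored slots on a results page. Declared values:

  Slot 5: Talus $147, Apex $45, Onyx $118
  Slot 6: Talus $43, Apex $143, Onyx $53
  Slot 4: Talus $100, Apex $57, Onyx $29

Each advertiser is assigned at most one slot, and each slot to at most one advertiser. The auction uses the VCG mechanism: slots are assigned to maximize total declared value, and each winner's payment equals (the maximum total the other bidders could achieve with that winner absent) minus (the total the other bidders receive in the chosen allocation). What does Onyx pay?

Onyx pays $47.

Efficient allocation: Talus→Slot 4 ($100), Apex→Slot 6 ($143), Onyx→Slot 5 ($118); total welfare W = $361.
Onyx receives Slot 5 at value $118, so the others get W − 118 = $243.
Without Onyx: best allocation of the remaining 2 bidders over all 3 slots is Talus→Slot 5 ($147), Apex→Slot 6 ($143), total $290.
VCG payment = (others' best without Onyx) − (others' welfare with Onyx) = 290 − 243 = $47.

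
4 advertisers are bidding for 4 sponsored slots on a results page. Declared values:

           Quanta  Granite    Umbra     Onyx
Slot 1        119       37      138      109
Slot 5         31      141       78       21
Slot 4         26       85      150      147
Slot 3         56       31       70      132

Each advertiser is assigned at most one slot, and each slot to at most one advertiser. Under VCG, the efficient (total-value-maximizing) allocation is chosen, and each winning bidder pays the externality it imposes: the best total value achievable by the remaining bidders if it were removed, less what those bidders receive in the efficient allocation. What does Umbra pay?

Umbra pays $15.

Efficient allocation: Quanta→Slot 1 ($119), Granite→Slot 5 ($141), Umbra→Slot 4 ($150), Onyx→Slot 3 ($132); total welfare W = $542.
Umbra receives Slot 4 at value $150, so the others get W − 150 = $392.
Without Umbra: best allocation of the remaining 3 bidders over all 4 slots is Quanta→Slot 1 ($119), Granite→Slot 5 ($141), Onyx→Slot 4 ($147), total $407.
VCG payment = (others' best without Umbra) − (others' welfare with Umbra) = 407 − 392 = $15.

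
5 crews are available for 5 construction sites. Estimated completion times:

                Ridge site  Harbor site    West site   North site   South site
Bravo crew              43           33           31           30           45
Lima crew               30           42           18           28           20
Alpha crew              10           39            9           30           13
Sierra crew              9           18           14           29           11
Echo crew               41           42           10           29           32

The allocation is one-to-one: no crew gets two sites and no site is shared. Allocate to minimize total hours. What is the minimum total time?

This is a one-to-one assignment (minimum-cost bipartite matching).
Optimal: Bravo crew→North site (30 hours), Lima crew→South site (20 hours), Alpha crew→Ridge site (10 hours), Sierra crew→Harbor site (18 hours), Echo crew→West site (10 hours) — total 30+20+10+18+10 = 88 hours.
Min-entry greedy (repeatedly take the single cheapest remaining cell) gives 100 hours, worse by 12.
Next-best assignment: Bravo crew→Harbor site, Lima crew→North site, Alpha crew→Ridge site, Sierra crew→South site, Echo crew→West site = 92 hours.

Minimum total: 88 hours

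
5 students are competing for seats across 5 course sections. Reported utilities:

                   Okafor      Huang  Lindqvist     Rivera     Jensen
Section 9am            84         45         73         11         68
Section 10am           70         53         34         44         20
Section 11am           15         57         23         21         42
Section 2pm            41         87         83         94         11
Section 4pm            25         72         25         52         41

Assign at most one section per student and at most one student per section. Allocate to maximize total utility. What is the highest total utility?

Optimal: Okafor→Section 10am (70 points), Huang→Section 4pm (72 points), Lindqvist→Section 9am (73 points), Rivera→Section 2pm (94 points), Jensen→Section 11am (42 points) — total 70+72+73+94+42 = 351 points.

Max total: 351 points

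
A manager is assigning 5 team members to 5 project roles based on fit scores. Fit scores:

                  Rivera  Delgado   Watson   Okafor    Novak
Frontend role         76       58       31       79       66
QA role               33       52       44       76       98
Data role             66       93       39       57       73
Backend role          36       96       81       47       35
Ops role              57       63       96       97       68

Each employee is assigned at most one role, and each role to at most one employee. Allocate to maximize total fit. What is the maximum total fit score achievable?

This is the linear assignment problem.
Optimal: Rivera→Frontend role (76 pts), Delgado→Data role (93 pts), Watson→Backend role (81 pts), Okafor→Ops role (97 pts), Novak→QA role (98 pts) — total 76+93+81+97+98 = 445 pts.
Row-greedy (each employee in turn takes its best remaining role) gives 417 pts, worse by 28.

Maximum total: 445 pts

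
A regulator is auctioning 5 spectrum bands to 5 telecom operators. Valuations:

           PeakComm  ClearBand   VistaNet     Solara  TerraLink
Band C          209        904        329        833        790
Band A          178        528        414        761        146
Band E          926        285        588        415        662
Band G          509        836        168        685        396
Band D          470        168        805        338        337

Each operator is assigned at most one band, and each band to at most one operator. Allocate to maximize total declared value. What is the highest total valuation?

Optimal: PeakComm→Band E ($926M), ClearBand→Band G ($836M), VistaNet→Band D ($805M), Solara→Band A ($761M), TerraLink→Band C ($790M) — total 926+836+805+761+790 = $4118M.
Row-greedy (each operator in turn takes its best remaining band) gives $3792M, worse by 326.
Checked against all permutations: $4118M is optimal.

Maximum total: $4118M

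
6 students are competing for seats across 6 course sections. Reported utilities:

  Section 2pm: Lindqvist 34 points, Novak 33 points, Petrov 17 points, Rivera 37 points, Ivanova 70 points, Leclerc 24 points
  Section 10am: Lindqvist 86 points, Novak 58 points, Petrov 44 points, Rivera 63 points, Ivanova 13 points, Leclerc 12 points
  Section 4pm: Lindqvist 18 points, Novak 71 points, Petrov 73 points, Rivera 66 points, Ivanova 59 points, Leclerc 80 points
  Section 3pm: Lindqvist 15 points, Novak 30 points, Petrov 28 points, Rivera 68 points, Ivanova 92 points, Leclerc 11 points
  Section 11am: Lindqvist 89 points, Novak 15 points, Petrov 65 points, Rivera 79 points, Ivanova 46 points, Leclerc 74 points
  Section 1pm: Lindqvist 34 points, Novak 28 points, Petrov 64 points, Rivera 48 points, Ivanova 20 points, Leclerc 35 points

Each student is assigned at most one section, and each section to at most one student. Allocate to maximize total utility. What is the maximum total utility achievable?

Optimal: Lindqvist→Section 10am (86 points), Novak→Section 2pm (33 points), Petrov→Section 1pm (64 points), Rivera→Section 11am (79 points), Ivanova→Section 3pm (92 points), Leclerc→Section 4pm (80 points) — total 86+33+64+79+92+80 = 434 points.
Swapping Petrov↔Lindqvist (Petrov→Section 10am 44 points, Lindqvist→Section 1pm 34 points) loses 72.
Every other assignment is strictly worse.

Max total: 434 points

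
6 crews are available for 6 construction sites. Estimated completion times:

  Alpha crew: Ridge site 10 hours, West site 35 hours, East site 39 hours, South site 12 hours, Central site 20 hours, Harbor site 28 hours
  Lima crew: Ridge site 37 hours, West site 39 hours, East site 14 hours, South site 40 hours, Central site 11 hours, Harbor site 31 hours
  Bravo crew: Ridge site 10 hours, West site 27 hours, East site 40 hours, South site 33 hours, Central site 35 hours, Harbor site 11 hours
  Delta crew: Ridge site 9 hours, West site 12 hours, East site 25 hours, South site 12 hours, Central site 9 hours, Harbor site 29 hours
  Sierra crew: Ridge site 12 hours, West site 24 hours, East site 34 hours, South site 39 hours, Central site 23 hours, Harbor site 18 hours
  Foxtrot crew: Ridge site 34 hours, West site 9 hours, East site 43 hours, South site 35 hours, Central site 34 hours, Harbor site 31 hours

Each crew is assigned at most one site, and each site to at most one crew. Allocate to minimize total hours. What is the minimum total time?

Minimum total: 67 hours

Treat this as an assignment problem: match each crew to one site.
Optimal: Alpha crew→South site (12 hours), Lima crew→East site (14 hours), Bravo crew→Harbor site (11 hours), Delta crew→Central site (9 hours), Sierra crew→Ridge site (12 hours), Foxtrot crew→West site (9 hours) — total 12+14+11+9+12+9 = 67 hours.
Min-entry greedy (repeatedly take the single cheapest remaining cell) gives 86 hours, worse by 19.
Every other assignment is strictly worse.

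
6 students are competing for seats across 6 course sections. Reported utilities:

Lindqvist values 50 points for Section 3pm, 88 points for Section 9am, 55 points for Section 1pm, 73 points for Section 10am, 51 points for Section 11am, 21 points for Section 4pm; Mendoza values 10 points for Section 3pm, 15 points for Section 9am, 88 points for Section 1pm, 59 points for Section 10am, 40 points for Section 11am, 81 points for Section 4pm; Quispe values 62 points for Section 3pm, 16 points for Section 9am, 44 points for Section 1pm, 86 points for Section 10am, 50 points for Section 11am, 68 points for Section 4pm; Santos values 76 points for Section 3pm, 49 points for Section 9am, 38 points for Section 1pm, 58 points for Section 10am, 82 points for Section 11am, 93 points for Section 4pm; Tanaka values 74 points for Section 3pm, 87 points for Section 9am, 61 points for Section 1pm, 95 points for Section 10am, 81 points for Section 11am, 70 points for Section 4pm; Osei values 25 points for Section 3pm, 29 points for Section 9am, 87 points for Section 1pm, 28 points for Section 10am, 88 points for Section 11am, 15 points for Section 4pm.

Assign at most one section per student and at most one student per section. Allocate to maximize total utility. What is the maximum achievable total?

This is a one-to-one assignment (maximum-weight bipartite matching).
Optimal: Lindqvist→Section 9am (88 points), Mendoza→Section 1pm (88 points), Quispe→Section 10am (86 points), Santos→Section 4pm (93 points), Tanaka→Section 3pm (74 points), Osei→Section 11am (88 points) — total 88+88+86+93+74+88 = 517 points.
Max-entry greedy (repeatedly take the single best remaining cell) gives 514 points, worse by 3.
Every other assignment is strictly worse.

Max total: 517 points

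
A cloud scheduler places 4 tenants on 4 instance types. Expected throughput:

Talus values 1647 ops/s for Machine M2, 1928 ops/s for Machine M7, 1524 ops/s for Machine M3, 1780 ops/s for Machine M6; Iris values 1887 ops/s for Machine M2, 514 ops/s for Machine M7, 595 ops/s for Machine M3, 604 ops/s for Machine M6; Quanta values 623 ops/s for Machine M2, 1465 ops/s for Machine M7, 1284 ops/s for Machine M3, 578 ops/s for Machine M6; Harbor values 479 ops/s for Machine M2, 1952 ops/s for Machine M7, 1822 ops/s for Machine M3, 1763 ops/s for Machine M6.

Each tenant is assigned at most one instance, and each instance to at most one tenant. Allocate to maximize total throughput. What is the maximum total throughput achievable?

Max total: 6954 ops/s

This is the linear assignment problem.
Optimal: Talus→Machine M6 (1780 ops/s), Iris→Machine M2 (1887 ops/s), Quanta→Machine M7 (1465 ops/s), Harbor→Machine M3 (1822 ops/s) — total 1780+1887+1465+1822 = 6954 ops/s.
Row-greedy (each tenant in turn takes its best remaining instance) gives 6862 ops/s, worse by 92.
Next-best assignment: Talus→Machine M6, Iris→Machine M2, Quanta→Machine M3, Harbor→Machine M7 = 6903 ops/s.
Swapping Quanta↔Iris (Quanta→Machine M2 623 ops/s, Iris→Machine M7 514 ops/s) loses 2215.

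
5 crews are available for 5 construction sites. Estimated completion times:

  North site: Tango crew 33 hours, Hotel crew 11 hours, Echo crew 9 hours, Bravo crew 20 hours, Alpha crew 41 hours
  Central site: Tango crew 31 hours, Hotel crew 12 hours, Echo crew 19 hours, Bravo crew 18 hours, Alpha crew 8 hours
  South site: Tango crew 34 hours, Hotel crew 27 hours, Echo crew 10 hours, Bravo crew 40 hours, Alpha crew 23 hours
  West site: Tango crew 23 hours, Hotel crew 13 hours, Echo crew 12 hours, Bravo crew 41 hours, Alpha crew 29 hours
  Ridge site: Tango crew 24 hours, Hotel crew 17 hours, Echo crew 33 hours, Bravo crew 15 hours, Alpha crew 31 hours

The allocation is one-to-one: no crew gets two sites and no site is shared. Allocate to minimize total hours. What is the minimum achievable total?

Optimal: Tango crew→West site (23 hours), Hotel crew→North site (11 hours), Echo crew→South site (10 hours), Bravo crew→Ridge site (15 hours), Alpha crew→Central site (8 hours) — total 23+11+10+15+8 = 67 hours.
Every other assignment is strictly worse.

Minimum total: 67 hours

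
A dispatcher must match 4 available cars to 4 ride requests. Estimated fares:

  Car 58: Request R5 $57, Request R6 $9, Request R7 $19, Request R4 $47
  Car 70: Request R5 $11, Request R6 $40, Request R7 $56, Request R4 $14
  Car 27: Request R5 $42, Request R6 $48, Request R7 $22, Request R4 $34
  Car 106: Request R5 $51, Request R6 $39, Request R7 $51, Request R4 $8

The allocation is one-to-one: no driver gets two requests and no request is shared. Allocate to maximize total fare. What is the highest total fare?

Max total: $202

Treat this as an assignment problem: match each driver to one request.
Optimal: Car 58→Request R4 ($47), Car 70→Request R7 ($56), Car 27→Request R6 ($48), Car 106→Request R5 ($51) — total 47+56+48+51 = $202.
Max-entry greedy (repeatedly take the single best remaining cell) gives $169, worse by 33.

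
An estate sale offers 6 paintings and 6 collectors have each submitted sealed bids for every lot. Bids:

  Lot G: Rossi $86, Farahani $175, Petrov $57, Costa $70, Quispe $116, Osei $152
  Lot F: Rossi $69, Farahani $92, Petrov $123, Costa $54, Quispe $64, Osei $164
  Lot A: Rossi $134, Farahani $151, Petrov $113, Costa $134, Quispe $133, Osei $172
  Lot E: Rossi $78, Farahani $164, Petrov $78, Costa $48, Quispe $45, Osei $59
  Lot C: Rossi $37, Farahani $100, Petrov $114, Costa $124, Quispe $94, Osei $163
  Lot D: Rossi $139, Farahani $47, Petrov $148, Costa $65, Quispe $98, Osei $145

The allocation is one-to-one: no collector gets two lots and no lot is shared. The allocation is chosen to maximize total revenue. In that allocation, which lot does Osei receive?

Optimal: Rossi→Lot A ($134), Farahani→Lot E ($164), Petrov→Lot D ($148), Costa→Lot C ($124), Quispe→Lot G ($116), Osei→Lot F ($164) — total 134+164+148+124+116+164 = $850.
Column-greedy (each lot in turn goes to its best remaining collector) gives $773, worse by 77.
Next-best assignment: Rossi→Lot D, Farahani→Lot E, Petrov→Lot F, Costa→Lot A, Quispe→Lot G, Osei→Lot C = $839.
Swapping Petrov↔Farahani (Petrov→Lot E $78, Farahani→Lot D $47) loses 187.
Osei's own top lot is Lot A ($172), but forcing Osei→Lot A and reassigning the rest optimally gives only $838 — worse by 12.

Osei receives Lot F.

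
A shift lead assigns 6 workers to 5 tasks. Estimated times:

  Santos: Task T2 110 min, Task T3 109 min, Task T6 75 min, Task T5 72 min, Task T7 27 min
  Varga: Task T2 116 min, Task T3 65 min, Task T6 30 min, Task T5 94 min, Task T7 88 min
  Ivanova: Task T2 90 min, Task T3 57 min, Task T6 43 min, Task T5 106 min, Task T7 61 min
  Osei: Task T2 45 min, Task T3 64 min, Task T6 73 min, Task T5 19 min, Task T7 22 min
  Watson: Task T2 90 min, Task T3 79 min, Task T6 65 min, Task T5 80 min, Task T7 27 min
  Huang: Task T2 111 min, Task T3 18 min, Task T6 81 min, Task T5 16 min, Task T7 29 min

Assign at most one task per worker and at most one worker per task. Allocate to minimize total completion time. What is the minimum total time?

Optimal: Osei→Task T2 (45 min), Ivanova→Task T3 (57 min), Varga→Task T6 (30 min), Huang→Task T5 (16 min), Santos→Task T7 (27 min) — total 45+57+30+16+27 = 175 min.
Min-entry greedy (repeatedly take the single cheapest remaining cell) gives 215 min, worse by 40.

Minimum total: 175 min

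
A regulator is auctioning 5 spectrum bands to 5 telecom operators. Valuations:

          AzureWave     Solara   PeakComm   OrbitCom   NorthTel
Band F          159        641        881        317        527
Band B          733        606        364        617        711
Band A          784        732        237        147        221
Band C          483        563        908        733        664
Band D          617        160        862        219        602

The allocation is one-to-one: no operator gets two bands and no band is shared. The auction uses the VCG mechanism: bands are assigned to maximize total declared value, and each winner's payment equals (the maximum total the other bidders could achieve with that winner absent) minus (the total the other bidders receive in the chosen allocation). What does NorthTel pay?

Efficient allocation: AzureWave→Band A ($784M), Solara→Band F ($641M), PeakComm→Band D ($862M), OrbitCom→Band C ($733M), NorthTel→Band B ($711M); total welfare W = $3731M.
NorthTel receives Band B at value $711M, so the others get W − 711 = $3020M.
Without NorthTel: best allocation of the remaining 4 bidders over all 5 bands is AzureWave→Band B ($733M), Solara→Band A ($732M), PeakComm→Band F ($881M), OrbitCom→Band C ($733M), total $3079M.
VCG payment = (others' best without NorthTel) − (others' welfare with NorthTel) = 3079 − 3020 = $59M.

NorthTel pays $59M.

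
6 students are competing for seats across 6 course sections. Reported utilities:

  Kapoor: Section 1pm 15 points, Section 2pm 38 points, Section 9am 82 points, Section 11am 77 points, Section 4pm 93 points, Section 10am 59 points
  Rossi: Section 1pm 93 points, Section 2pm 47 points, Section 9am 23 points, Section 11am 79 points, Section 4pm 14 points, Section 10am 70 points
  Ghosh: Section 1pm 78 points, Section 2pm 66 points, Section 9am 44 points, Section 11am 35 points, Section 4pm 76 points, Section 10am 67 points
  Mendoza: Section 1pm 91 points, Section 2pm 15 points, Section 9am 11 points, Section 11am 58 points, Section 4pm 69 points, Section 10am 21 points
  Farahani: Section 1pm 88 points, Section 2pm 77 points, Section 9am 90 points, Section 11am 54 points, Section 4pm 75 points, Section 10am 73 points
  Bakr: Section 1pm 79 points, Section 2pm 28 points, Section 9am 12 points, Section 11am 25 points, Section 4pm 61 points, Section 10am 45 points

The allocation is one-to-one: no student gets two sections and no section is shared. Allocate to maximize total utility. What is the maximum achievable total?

Optimal: Kapoor→Section 4pm (93 points), Rossi→Section 11am (79 points), Ghosh→Section 2pm (66 points), Mendoza→Section 1pm (91 points), Farahani→Section 9am (90 points), Bakr→Section 10am (45 points) — total 93+79+66+91+90+45 = 464 points.
Row-greedy (each student in turn takes its best remaining section) gives 429 points, worse by 35.
Every other assignment is strictly worse.

Maximum total: 464 points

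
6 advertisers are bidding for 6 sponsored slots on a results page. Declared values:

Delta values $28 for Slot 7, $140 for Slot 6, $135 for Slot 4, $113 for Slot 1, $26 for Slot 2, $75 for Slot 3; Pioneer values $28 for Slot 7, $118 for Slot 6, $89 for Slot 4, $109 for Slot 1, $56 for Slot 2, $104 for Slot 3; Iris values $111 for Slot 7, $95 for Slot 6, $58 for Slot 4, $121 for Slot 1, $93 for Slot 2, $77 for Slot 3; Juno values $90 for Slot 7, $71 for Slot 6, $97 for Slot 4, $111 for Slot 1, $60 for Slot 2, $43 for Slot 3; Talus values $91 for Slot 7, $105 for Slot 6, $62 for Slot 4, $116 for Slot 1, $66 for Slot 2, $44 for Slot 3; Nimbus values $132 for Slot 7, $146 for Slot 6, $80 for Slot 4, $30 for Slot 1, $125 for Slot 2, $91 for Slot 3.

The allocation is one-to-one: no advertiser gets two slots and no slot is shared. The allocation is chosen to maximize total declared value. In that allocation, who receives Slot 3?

Pioneer receives Slot 3.

Optimal: Delta→Slot 6 ($140), Pioneer→Slot 3 ($104), Iris→Slot 7 ($111), Juno→Slot 4 ($97), Talus→Slot 1 ($116), Nimbus→Slot 2 ($125) — total 140+104+111+97+116+125 = $693.
Max-entry greedy (repeatedly take the single best remaining cell) gives $657, worse by 36.
Next-best assignment: Delta→Slot 4, Pioneer→Slot 3, Iris→Slot 7, Juno→Slot 1, Talus→Slot 6, Nimbus→Slot 2 = $691.
Every other assignment is strictly worse.
Pioneer's own top slot is Slot 6 ($118), but forcing Pioneer→Slot 6 and reassigning the rest optimally gives only $661 — worse by 32.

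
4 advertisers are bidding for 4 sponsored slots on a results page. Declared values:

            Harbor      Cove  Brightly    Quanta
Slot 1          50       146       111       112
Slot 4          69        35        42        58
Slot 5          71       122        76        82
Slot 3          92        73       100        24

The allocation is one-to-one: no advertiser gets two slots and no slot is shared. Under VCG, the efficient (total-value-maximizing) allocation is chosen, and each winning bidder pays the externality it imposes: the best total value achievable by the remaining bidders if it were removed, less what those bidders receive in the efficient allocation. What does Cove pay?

Cove pays $4.

Efficient allocation: Harbor→Slot 4 ($69), Cove→Slot 5 ($122), Brightly→Slot 3 ($100), Quanta→Slot 1 ($112); total welfare W = $403.
Cove receives Slot 5 at value $122, so the others get W − 122 = $281.
Without Cove: best allocation of the remaining 3 bidders over all 4 slots is Harbor→Slot 3 ($92), Brightly→Slot 1 ($111), Quanta→Slot 5 ($82), total $285.
VCG payment = (others' best without Cove) − (others' welfare with Cove) = 285 − 281 = $4.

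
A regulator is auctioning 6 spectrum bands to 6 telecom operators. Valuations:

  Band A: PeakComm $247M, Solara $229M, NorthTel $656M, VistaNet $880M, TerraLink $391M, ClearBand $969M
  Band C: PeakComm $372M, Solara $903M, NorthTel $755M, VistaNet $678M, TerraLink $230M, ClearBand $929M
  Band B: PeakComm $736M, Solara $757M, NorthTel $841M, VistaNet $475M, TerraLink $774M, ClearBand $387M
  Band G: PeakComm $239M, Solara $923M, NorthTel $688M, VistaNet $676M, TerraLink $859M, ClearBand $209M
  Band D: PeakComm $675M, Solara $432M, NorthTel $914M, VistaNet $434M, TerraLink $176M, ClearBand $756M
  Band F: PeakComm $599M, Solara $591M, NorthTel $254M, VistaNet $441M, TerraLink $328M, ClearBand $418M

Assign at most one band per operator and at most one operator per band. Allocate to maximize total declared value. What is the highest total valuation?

This is the linear assignment problem.
Optimal: PeakComm→Band F ($599M), Solara→Band G ($923M), NorthTel→Band D ($914M), VistaNet→Band A ($880M), TerraLink→Band B ($774M), ClearBand→Band C ($929M) — total 599+923+914+880+774+929 = $5019M.
Row-greedy (each operator in turn takes its best remaining band) gives $4710M, worse by 309.

Maximum total: $5019M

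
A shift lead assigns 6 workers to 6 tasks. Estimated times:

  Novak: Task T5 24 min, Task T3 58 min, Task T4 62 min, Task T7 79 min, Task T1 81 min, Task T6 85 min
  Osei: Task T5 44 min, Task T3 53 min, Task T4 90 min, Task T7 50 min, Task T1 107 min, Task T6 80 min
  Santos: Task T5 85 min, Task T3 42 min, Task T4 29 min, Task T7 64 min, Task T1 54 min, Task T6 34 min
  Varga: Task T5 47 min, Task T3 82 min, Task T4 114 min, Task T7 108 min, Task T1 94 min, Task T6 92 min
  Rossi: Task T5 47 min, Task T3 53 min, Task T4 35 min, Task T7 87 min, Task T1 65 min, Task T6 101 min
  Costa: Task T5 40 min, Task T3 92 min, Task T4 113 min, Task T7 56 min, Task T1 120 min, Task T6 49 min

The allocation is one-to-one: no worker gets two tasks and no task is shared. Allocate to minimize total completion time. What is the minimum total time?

Minimum total: 293 min

Optimal: Novak→Task T3 (58 min), Osei→Task T7 (50 min), Santos→Task T1 (54 min), Varga→Task T5 (47 min), Rossi→Task T4 (35 min), Costa→Task T6 (49 min) — total 58+50+54+47+35+49 = 293 min.
Row-greedy (each worker in turn takes its cheapest remaining task) gives 299 min, worse by 6.
Next-best assignment: Novak→Task T5, Osei→Task T7, Santos→Task T3, Varga→Task T1, Rossi→Task T4, Costa→Task T6 = 294 min.
No other one-to-one assignment undercuts 293 min.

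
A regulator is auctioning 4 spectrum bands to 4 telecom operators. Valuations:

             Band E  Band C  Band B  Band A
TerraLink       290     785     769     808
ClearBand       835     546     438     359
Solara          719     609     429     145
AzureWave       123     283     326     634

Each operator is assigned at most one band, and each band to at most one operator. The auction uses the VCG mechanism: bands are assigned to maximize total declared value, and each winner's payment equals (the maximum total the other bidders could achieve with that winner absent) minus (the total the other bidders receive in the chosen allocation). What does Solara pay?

Solara pays $16M.

Efficient allocation: TerraLink→Band B ($769M), ClearBand→Band E ($835M), Solara→Band C ($609M), AzureWave→Band A ($634M); total welfare W = $2847M.
Solara receives Band C at value $609M, so the others get W − 609 = $2238M.
Without Solara: best allocation of the remaining 3 bidders over all 4 bands is TerraLink→Band C ($785M), ClearBand→Band E ($835M), AzureWave→Band A ($634M), total $2254M.
VCG payment = (others' best without Solara) − (others' welfare with Solara) = 2254 − 2238 = $16M.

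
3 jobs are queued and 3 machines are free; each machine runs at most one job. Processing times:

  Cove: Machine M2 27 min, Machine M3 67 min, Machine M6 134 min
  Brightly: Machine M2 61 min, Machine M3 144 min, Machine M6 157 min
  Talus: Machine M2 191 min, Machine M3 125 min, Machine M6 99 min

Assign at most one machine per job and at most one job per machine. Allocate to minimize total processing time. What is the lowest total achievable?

Minimum total: 227 min

Optimal: Cove→Machine M3 (67 min), Brightly→Machine M2 (61 min), Talus→Machine M6 (99 min) — total 67+61+99 = 227 min.
Row-greedy (each job in turn takes its cheapest remaining machine) gives 270 min, worse by 43.
Swapping Brightly↔Talus (Brightly→Machine M6 157 min, Talus→Machine M2 191 min) adds 188.
Every other assignment is strictly worse.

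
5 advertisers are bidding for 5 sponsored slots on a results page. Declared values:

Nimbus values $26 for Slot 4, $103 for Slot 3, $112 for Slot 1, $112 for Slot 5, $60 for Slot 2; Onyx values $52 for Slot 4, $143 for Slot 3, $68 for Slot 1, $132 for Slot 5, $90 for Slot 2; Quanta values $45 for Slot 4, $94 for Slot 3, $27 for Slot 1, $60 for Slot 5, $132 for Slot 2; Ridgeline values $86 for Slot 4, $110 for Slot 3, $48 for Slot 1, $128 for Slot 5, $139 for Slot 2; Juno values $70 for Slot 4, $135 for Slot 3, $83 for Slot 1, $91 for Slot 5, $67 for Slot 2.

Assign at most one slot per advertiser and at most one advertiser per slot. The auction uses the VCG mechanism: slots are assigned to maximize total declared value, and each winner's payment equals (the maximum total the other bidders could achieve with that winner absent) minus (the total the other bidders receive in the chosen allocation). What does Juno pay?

Juno pays $53.

Efficient allocation: Nimbus→Slot 1 ($112), Onyx→Slot 5 ($132), Quanta→Slot 2 ($132), Ridgeline→Slot 4 ($86), Juno→Slot 3 ($135); total welfare W = $597.
Juno receives Slot 3 at value $135, so the others get W − 135 = $462.
Without Juno: best allocation of the remaining 4 bidders over all 5 slots is Nimbus→Slot 1 ($112), Onyx→Slot 3 ($143), Quanta→Slot 2 ($132), Ridgeline→Slot 5 ($128), total $515.
VCG payment = (others' best without Juno) − (others' welfare with Juno) = 515 − 462 = $53.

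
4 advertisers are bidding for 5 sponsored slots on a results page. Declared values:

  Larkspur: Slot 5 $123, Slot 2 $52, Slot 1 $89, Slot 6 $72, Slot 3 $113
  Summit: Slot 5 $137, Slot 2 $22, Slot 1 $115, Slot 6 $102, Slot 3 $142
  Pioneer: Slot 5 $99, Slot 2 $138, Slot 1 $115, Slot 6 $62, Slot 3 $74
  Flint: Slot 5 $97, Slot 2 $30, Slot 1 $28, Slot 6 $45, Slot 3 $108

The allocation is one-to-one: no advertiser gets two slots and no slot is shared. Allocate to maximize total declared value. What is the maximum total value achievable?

Maximum total: $484

Treat this as an assignment problem: match each advertiser to one slot.
Optimal: Larkspur→Slot 5 ($123), Summit→Slot 1 ($115), Pioneer→Slot 2 ($138), Flint→Slot 3 ($108) — total 123+115+138+108 = $484.
Row-greedy (each advertiser in turn takes its best remaining slot) gives $448, worse by 36.
Swapping Larkspur↔Summit (Larkspur→Slot 1 $89, Summit→Slot 5 $137) loses 12.
Every other assignment is strictly worse.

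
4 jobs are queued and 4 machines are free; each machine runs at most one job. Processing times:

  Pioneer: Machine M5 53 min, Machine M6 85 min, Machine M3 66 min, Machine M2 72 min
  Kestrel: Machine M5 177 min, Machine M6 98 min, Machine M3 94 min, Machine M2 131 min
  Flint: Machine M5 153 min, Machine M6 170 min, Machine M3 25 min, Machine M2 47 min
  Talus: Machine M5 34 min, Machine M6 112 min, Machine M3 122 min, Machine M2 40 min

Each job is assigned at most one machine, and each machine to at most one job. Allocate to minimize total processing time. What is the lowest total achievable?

Optimal: Pioneer→Machine M5 (53 min), Kestrel→Machine M6 (98 min), Flint→Machine M3 (25 min), Talus→Machine M2 (40 min) — total 53+98+25+40 = 216 min.
Row-greedy (each job in turn takes its cheapest remaining machine) gives 306 min, worse by 90.

Min total: 216 min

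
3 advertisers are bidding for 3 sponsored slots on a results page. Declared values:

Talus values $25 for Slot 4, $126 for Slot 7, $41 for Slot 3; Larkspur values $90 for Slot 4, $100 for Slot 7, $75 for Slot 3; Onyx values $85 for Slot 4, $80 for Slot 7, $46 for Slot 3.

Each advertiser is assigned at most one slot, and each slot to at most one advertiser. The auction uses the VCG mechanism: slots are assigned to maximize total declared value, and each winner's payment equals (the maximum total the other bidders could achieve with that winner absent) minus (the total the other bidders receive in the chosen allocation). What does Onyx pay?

Onyx pays $15.

Efficient allocation: Talus→Slot 7 ($126), Larkspur→Slot 3 ($75), Onyx→Slot 4 ($85); total welfare W = $286.
Onyx receives Slot 4 at value $85, so the others get W − 85 = $201.
Without Onyx: best allocation of the remaining 2 bidders over all 3 slots is Talus→Slot 7 ($126), Larkspur→Slot 4 ($90), total $216.
VCG payment = (others' best without Onyx) − (others' welfare with Onyx) = 216 − 201 = $15.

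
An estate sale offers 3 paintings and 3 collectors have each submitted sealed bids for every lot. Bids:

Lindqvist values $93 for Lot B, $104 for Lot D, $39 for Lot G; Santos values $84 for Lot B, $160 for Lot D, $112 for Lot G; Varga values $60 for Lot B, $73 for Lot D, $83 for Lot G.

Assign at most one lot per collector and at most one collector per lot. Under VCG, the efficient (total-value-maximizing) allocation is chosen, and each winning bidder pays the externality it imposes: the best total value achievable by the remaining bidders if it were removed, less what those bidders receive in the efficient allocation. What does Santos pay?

Efficient allocation: Lindqvist→Lot B ($93), Santos→Lot D ($160), Varga→Lot G ($83); total welfare W = $336.
Santos receives Lot D at value $160, so the others get W − 160 = $176.
Without Santos: best allocation of the remaining 2 bidders over all 3 lots is Lindqvist→Lot D ($104), Varga→Lot G ($83), total $187.
VCG payment = (others' best without Santos) − (others' welfare with Santos) = 187 − 176 = $11.

Santos pays $11.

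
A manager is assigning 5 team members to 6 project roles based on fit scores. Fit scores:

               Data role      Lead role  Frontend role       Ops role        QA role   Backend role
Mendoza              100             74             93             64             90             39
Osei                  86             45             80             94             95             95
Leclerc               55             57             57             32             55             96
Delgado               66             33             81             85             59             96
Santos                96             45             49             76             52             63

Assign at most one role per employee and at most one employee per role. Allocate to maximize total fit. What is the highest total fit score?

Optimal: Mendoza→Frontend role (93 pts), Osei→QA role (95 pts), Leclerc→Backend role (96 pts), Delgado→Ops role (85 pts), Santos→Data role (96 pts) — total 93+95+96+85+96 = 465 pts.
Column-greedy (each role in turn goes to its best remaining employee) gives 384 pts, worse by 81.
Next-best assignment: Mendoza→QA role, Osei→Ops role, Leclerc→Backend role, Delgado→Frontend role, Santos→Data role = 457 pts.

Max total: 465 pts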